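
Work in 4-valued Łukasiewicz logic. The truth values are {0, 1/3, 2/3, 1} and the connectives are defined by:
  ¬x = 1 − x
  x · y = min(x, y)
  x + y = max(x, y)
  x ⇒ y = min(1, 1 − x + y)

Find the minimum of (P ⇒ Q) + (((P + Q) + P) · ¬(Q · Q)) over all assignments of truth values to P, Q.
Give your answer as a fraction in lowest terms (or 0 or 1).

2/3

Take P = 1/3, Q = 0:
P ⇒ Q = 1/3 ⇒ 0 = 2/3
P + Q = 1/3 + 0 = 1/3
(P + Q) + P = 1/3 + 1/3 = 1/3
Q · Q = 0 · 0 = 0
¬(Q · Q) = ¬0 = 1
((P + Q) + P) · ¬(Q · Q) = 1/3 · 1 = 1/3
(P ⇒ Q) + (((P + Q) + P) · ¬(Q · Q)) = 2/3 + 1/3 = 2/3
No assignment yields a value below 2/3, so this is the minimum.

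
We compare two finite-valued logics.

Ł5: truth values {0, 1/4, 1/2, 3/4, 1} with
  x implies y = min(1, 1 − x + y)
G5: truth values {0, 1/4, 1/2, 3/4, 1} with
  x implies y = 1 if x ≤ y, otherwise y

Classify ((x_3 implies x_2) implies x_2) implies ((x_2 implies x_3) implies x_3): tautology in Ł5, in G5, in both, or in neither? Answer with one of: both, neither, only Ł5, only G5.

In Ł5: every assignment gives 1 — tautology.
In G5: at x_2 = 0, x_3 = 1/4 the value is 1/4 — not a tautology.

only Ł5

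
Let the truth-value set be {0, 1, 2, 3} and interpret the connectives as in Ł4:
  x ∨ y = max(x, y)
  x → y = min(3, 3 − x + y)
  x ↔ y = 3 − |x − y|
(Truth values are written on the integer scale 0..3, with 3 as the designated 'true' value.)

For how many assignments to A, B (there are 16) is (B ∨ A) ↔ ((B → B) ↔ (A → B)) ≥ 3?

A = 0, B = 0 ↦ 0  <
A = 0, B = 1 ↦ 1  <
A = 0, B = 2 ↦ 2  <
A = 0, B = 3 ↦ 3  ≥
A = 1, B = 0 ↦ 2  <
A = 1, B = 1 ↦ 1  <
A = 1, B = 2 ↦ 2  <
A = 1, B = 3 ↦ 3  ≥
A = 2, B = 0 ↦ 2  <
A = 2, B = 1 ↦ 3  ≥
A = 2, B = 2 ↦ 2  <
A = 2, B = 3 ↦ 3  ≥
A = 3, B = 0 ↦ 0  <
A = 3, B = 1 ↦ 1  <
A = 3, B = 2 ↦ 2  <
A = 3, B = 3 ↦ 3  ≥
So 5 of the 16 assignments meet the threshold.

5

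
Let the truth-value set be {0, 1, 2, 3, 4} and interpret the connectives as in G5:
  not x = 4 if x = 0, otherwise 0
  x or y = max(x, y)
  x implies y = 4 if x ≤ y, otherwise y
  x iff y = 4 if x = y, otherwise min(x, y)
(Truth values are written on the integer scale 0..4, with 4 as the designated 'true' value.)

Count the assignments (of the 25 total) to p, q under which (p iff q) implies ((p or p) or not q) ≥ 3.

23

value 4: 22 assignments (counts)
value 3: 1 assignment (counts)
value 2: 1 assignment
value 1: 1 assignment
So 23 of the 25 assignments meet the threshold.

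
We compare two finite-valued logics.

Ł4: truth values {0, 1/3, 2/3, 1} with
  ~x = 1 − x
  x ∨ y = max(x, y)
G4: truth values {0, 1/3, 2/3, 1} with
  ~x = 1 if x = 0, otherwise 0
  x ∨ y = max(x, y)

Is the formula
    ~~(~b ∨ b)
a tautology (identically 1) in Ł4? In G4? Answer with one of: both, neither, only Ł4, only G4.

only G4

In Ł4: at b = 1/3 the value is 2/3 — not a tautology.
In G4: every assignment gives 1 — tautology.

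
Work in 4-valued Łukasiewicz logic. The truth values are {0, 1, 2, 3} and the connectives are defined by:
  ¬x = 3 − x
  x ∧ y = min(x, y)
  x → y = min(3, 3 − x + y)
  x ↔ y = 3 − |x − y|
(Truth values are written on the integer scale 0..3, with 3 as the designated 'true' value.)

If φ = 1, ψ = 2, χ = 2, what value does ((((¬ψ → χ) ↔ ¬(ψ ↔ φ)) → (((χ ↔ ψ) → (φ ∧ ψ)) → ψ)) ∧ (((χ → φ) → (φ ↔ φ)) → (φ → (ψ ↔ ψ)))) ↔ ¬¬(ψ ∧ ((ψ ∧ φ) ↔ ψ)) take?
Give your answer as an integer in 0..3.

¬ψ = ¬2 = 1
¬ψ → χ = 1 → 2 = 3
ψ ↔ φ = 2 ↔ 1 = 2
¬(ψ ↔ φ) = ¬2 = 1
(¬ψ → χ) ↔ ¬(ψ ↔ φ) = 3 ↔ 1 = 1
χ ↔ ψ = 2 ↔ 2 = 3
φ ∧ ψ = 1 ∧ 2 = 1
(χ ↔ ψ) → (φ ∧ ψ) = 3 → 1 = 1
((χ ↔ ψ) → (φ ∧ ψ)) → ψ = 1 → 2 = 3
((¬ψ → χ) ↔ ¬(ψ ↔ φ)) → (((χ ↔ ψ) → (φ ∧ ψ)) → ψ) = 1 → 3 = 3
χ → φ = 2 → 1 = 2
φ ↔ φ = 1 ↔ 1 = 3
(χ → φ) → (φ ↔ φ) = 2 → 3 = 3
ψ ↔ ψ = 2 ↔ 2 = 3
φ → (ψ ↔ ψ) = 1 → 3 = 3
((χ → φ) → (φ ↔ φ)) → (φ → (ψ ↔ ψ)) = 3 → 3 = 3
(((¬ψ → χ) ↔ ¬(ψ ↔ φ)) → (((χ ↔ ψ) → (φ ∧ ψ)) → ψ)) ∧ (((χ → φ) → (φ ↔ φ)) → (φ → (ψ ↔ ψ))) = 3 ∧ 3 = 3
ψ ∧ φ = 2 ∧ 1 = 1
(ψ ∧ φ) ↔ ψ = 1 ↔ 2 = 2
ψ ∧ ((ψ ∧ φ) ↔ ψ) = 2 ∧ 2 = 2
¬(ψ ∧ ((ψ ∧ φ) ↔ ψ)) = ¬2 = 1
¬¬(ψ ∧ ((ψ ∧ φ) ↔ ψ)) = ¬1 = 2
((((¬ψ → χ) ↔ ¬(ψ ↔ φ)) → (((χ ↔ ψ) → (φ ∧ ψ)) → ψ)) ∧ (((χ → φ) → (φ ↔ φ)) → (φ → (ψ ↔ ψ)))) ↔ ¬¬(ψ ∧ ((ψ ∧ φ) ↔ ψ)) = 3 ↔ 2 = 2

2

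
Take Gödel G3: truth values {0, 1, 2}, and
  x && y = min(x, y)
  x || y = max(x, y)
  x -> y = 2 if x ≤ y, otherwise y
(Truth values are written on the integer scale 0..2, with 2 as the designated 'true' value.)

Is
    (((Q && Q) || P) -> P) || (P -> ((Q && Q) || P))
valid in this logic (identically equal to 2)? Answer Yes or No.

P = 0, Q = 0 ↦ 2
P = 0, Q = 1 ↦ 2
P = 0, Q = 2 ↦ 2
P = 1, Q = 0 ↦ 2
P = 1, Q = 1 ↦ 2
P = 1, Q = 2 ↦ 2
P = 2, Q = 0 ↦ 2
P = 2, Q = 1 ↦ 2
P = 2, Q = 2 ↦ 2
Every assignment gives a value ≥ 2.

Yes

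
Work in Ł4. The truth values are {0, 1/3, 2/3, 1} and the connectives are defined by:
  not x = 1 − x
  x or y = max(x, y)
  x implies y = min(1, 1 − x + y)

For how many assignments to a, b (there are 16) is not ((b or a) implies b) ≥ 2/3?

a = 0, b = 0 ↦ 0  <
a = 0, b = 1/3 ↦ 0  <
a = 0, b = 2/3 ↦ 0  <
a = 0, b = 1 ↦ 0  <
a = 1/3, b = 0 ↦ 1/3  <
a = 1/3, b = 1/3 ↦ 0  <
a = 1/3, b = 2/3 ↦ 0  <
a = 1/3, b = 1 ↦ 0  <
a = 2/3, b = 0 ↦ 2/3  ≥
a = 2/3, b = 1/3 ↦ 1/3  <
a = 2/3, b = 2/3 ↦ 0  <
a = 2/3, b = 1 ↦ 0  <
a = 1, b = 0 ↦ 1  ≥
a = 1, b = 1/3 ↦ 2/3  ≥
a = 1, b = 2/3 ↦ 1/3  <
a = 1, b = 1 ↦ 0  <
So 3 of the 16 assignments meet the threshold.

3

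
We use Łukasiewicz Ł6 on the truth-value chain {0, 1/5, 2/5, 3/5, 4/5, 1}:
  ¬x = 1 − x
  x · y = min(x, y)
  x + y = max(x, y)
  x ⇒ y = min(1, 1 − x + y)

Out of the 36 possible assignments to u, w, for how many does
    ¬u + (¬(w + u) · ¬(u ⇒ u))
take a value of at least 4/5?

value 1: 6 assignments (counts)
value 4/5: 6 assignments (counts)
value 3/5: 6 assignments
value 2/5: 6 assignments
value 1/5: 6 assignments
value 0: 6 assignments
So 12 of the 36 assignments meet the threshold.

12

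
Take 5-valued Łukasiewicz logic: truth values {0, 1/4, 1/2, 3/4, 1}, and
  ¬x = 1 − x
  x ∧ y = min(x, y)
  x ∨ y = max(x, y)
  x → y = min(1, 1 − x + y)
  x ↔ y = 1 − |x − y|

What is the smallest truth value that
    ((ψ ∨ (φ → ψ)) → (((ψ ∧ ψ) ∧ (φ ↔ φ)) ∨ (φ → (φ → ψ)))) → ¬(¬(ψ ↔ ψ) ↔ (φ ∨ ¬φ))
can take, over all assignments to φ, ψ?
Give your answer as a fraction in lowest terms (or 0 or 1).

Take φ = 1/2, ψ = 0:
φ → ψ = 1/2 → 0 = 1/2
ψ ∨ (φ → ψ) = 0 ∨ 1/2 = 1/2
ψ ∧ ψ = 0 ∧ 0 = 0
φ ↔ φ = 1/2 ↔ 1/2 = 1
(ψ ∧ ψ) ∧ (φ ↔ φ) = 0 ∧ 1 = 0
φ → ψ = 1/2 → 0 = 1/2
φ → (φ → ψ) = 1/2 → 1/2 = 1
((ψ ∧ ψ) ∧ (φ ↔ φ)) ∨ (φ → (φ → ψ)) = 0 ∨ 1 = 1
(ψ ∨ (φ → ψ)) → (((ψ ∧ ψ) ∧ (φ ↔ φ)) ∨ (φ → (φ → ψ))) = 1/2 → 1 = 1
ψ ↔ ψ = 0 ↔ 0 = 1
¬(ψ ↔ ψ) = ¬1 = 0
¬φ = ¬1/2 = 1/2
φ ∨ ¬φ = 1/2 ∨ 1/2 = 1/2
¬(ψ ↔ ψ) ↔ (φ ∨ ¬φ) = 0 ↔ 1/2 = 1/2
¬(¬(ψ ↔ ψ) ↔ (φ ∨ ¬φ)) = ¬1/2 = 1/2
((ψ ∨ (φ → ψ)) → (((ψ ∧ ψ) ∧ (φ ↔ φ)) ∨ (φ → (φ → ψ)))) → ¬(¬(ψ ↔ ψ) ↔ (φ ∨ ¬φ)) = 1 → 1/2 = 1/2
No assignment yields a value below 1/2, so this is the minimum.

1/2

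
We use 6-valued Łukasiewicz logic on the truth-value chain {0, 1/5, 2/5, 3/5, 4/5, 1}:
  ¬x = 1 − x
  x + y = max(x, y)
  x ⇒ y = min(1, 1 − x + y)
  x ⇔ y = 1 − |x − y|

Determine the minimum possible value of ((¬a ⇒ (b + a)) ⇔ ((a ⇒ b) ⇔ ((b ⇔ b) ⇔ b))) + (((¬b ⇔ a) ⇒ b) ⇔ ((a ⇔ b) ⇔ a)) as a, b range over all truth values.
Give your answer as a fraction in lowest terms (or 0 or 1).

Take a = 3/5, b = 0:
¬a = ¬3/5 = 2/5
b + a = 0 + 3/5 = 3/5
¬a ⇒ (b + a) = 2/5 ⇒ 3/5 = 1
a ⇒ b = 3/5 ⇒ 0 = 2/5
b ⇔ b = 0 ⇔ 0 = 1
(b ⇔ b) ⇔ b = 1 ⇔ 0 = 0
(a ⇒ b) ⇔ ((b ⇔ b) ⇔ b) = 2/5 ⇔ 0 = 3/5
(¬a ⇒ (b + a)) ⇔ ((a ⇒ b) ⇔ ((b ⇔ b) ⇔ b)) = 1 ⇔ 3/5 = 3/5
¬b = ¬0 = 1
¬b ⇔ a = 1 ⇔ 3/5 = 3/5
(¬b ⇔ a) ⇒ b = 3/5 ⇒ 0 = 2/5
a ⇔ b = 3/5 ⇔ 0 = 2/5
(a ⇔ b) ⇔ a = 2/5 ⇔ 3/5 = 4/5
((¬b ⇔ a) ⇒ b) ⇔ ((a ⇔ b) ⇔ a) = 2/5 ⇔ 4/5 = 3/5
((¬a ⇒ (b + a)) ⇔ ((a ⇒ b) ⇔ ((b ⇔ b) ⇔ b))) + (((¬b ⇔ a) ⇒ b) ⇔ ((a ⇔ b) ⇔ a)) = 3/5 + 3/5 = 3/5
No assignment yields a value below 3/5, so this is the minimum.

3/5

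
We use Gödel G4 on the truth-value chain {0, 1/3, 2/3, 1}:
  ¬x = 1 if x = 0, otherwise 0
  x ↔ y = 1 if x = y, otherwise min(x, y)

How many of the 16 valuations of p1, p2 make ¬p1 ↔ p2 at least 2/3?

p1 = 0, p2 = 0 ↦ 0  <
p1 = 0, p2 = 1/3 ↦ 1/3  <
p1 = 0, p2 = 2/3 ↦ 2/3  ≥
p1 = 0, p2 = 1 ↦ 1  ≥
p1 = 1/3, p2 = 0 ↦ 1  ≥
p1 = 1/3, p2 = 1/3 ↦ 0  <
p1 = 1/3, p2 = 2/3 ↦ 0  <
p1 = 1/3, p2 = 1 ↦ 0  <
p1 = 2/3, p2 = 0 ↦ 1  ≥
p1 = 2/3, p2 = 1/3 ↦ 0  <
p1 = 2/3, p2 = 2/3 ↦ 0  <
p1 = 2/3, p2 = 1 ↦ 0  <
p1 = 1, p2 = 0 ↦ 1  ≥
p1 = 1, p2 = 1/3 ↦ 0  <
p1 = 1, p2 = 2/3 ↦ 0  <
p1 = 1, p2 = 1 ↦ 0  <
So 5 of the 16 assignments meet the threshold.

5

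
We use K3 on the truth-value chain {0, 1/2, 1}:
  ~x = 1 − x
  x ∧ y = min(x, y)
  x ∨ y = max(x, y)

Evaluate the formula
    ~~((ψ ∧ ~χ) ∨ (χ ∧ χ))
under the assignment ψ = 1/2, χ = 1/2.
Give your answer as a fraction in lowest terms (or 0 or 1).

~χ = ~1/2 = 1/2
ψ ∧ ~χ = 1/2 ∧ 1/2 = 1/2
χ ∧ χ = 1/2 ∧ 1/2 = 1/2
(ψ ∧ ~χ) ∨ (χ ∧ χ) = 1/2 ∨ 1/2 = 1/2
~((ψ ∧ ~χ) ∨ (χ ∧ χ)) = ~1/2 = 1/2
~~((ψ ∧ ~χ) ∨ (χ ∧ χ)) = ~1/2 = 1/2

1/2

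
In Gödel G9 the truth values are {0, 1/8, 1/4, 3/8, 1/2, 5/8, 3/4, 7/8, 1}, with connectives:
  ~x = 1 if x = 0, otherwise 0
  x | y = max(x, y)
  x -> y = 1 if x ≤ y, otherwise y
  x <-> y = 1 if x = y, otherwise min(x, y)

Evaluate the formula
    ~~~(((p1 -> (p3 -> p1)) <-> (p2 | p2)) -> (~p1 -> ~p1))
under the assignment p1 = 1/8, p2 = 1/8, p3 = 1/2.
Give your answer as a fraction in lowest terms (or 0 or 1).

0

p3 -> p1 = 1/2 -> 1/8 = 1/8
p1 -> (p3 -> p1) = 1/8 -> 1/8 = 1
p2 | p2 = 1/8 | 1/8 = 1/8
(p1 -> (p3 -> p1)) <-> (p2 | p2) = 1 <-> 1/8 = 1/8
~p1 = ~1/8 = 0
~p1 = ~1/8 = 0
~p1 -> ~p1 = 0 -> 0 = 1
((p1 -> (p3 -> p1)) <-> (p2 | p2)) -> (~p1 -> ~p1) = 1/8 -> 1 = 1
~(((p1 -> (p3 -> p1)) <-> (p2 | p2)) -> (~p1 -> ~p1)) = ~1 = 0
~~(((p1 -> (p3 -> p1)) <-> (p2 | p2)) -> (~p1 -> ~p1)) = ~0 = 1
~~~(((p1 -> (p3 -> p1)) <-> (p2 | p2)) -> (~p1 -> ~p1)) = ~1 = 0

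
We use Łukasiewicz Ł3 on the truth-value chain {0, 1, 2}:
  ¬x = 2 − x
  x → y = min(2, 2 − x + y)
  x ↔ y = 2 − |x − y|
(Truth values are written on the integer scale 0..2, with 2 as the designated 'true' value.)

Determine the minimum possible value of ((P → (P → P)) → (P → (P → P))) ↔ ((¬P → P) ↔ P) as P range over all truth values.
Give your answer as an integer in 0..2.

1

Take P = 1:
P → P = 1 → 1 = 2
P → (P → P) = 1 → 2 = 2
P → P = 1 → 1 = 2
P → (P → P) = 1 → 2 = 2
(P → (P → P)) → (P → (P → P)) = 2 → 2 = 2
¬P = ¬1 = 1
¬P → P = 1 → 1 = 2
(¬P → P) ↔ P = 2 ↔ 1 = 1
((P → (P → P)) → (P → (P → P))) ↔ ((¬P → P) ↔ P) = 2 ↔ 1 = 1
No assignment yields a value below 1, so this is the minimum.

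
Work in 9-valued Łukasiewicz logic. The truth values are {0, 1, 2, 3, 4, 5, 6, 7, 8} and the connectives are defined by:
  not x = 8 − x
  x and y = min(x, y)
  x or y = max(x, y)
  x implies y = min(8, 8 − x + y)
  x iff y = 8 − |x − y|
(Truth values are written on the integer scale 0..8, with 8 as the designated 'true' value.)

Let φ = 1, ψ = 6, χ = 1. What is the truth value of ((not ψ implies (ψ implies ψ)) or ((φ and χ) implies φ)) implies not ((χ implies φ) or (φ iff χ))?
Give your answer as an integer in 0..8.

0

not ψ = not 6 = 2
ψ implies ψ = 6 implies 6 = 8
not ψ implies (ψ implies ψ) = 2 implies 8 = 8
φ and χ = 1 and 1 = 1
(φ and χ) implies φ = 1 implies 1 = 8
(not ψ implies (ψ implies ψ)) or ((φ and χ) implies φ) = 8 or 8 = 8
χ implies φ = 1 implies 1 = 8
φ iff χ = 1 iff 1 = 8
(χ implies φ) or (φ iff χ) = 8 or 8 = 8
not ((χ implies φ) or (φ iff χ)) = not 8 = 0
((not ψ implies (ψ implies ψ)) or ((φ and χ) implies φ)) implies not ((χ implies φ) or (φ iff χ)) = 8 implies 0 = 0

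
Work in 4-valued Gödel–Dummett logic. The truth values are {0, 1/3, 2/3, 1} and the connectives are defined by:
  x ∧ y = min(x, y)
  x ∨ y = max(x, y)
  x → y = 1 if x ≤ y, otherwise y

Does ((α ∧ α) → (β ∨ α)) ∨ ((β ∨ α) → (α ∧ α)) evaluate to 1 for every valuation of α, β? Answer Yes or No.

α = 0, β = 0 ↦ 1
α = 0, β = 1/3 ↦ 1
α = 0, β = 2/3 ↦ 1
α = 0, β = 1 ↦ 1
α = 1/3, β = 0 ↦ 1
α = 1/3, β = 1/3 ↦ 1
α = 1/3, β = 2/3 ↦ 1
α = 1/3, β = 1 ↦ 1
α = 2/3, β = 0 ↦ 1
α = 2/3, β = 1/3 ↦ 1
α = 2/3, β = 2/3 ↦ 1
α = 2/3, β = 1 ↦ 1
α = 1, β = 0 ↦ 1
α = 1, β = 1/3 ↦ 1
α = 1, β = 2/3 ↦ 1
α = 1, β = 1 ↦ 1
Every assignment gives a value ≥ 1.

Yes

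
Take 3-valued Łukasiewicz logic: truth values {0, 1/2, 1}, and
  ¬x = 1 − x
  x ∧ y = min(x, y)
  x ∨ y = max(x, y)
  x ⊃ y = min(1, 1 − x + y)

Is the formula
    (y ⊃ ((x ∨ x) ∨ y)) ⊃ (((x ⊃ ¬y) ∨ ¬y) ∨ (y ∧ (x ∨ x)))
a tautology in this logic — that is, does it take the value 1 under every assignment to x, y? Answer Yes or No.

No

Counterexample: take x = 1/2, y = 1.
x ∨ x = 1/2 ∨ 1/2 = 1/2
(x ∨ x) ∨ y = 1/2 ∨ 1 = 1
y ⊃ ((x ∨ x) ∨ y) = 1 ⊃ 1 = 1
¬y = ¬1 = 0
x ⊃ ¬y = 1/2 ⊃ 0 = 1/2
¬y = ¬1 = 0
(x ⊃ ¬y) ∨ ¬y = 1/2 ∨ 0 = 1/2
x ∨ x = 1/2 ∨ 1/2 = 1/2
y ∧ (x ∨ x) = 1 ∧ 1/2 = 1/2
((x ⊃ ¬y) ∨ ¬y) ∨ (y ∧ (x ∨ x)) = 1/2 ∨ 1/2 = 1/2
(y ⊃ ((x ∨ x) ∨ y)) ⊃ (((x ⊃ ¬y) ∨ ¬y) ∨ (y ∧ (x ∨ x))) = 1 ⊃ 1/2 = 1/2
This gives 1/2 ≠ 1.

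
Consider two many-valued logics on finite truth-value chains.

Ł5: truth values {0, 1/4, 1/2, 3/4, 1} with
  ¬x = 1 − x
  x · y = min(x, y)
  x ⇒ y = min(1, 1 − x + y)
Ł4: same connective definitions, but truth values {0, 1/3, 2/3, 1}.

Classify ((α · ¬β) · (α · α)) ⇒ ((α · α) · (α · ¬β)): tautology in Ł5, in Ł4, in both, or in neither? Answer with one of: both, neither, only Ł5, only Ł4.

both

In Ł5: every assignment gives 1 — tautology.
In Ł4: every assignment gives 1 — tautology.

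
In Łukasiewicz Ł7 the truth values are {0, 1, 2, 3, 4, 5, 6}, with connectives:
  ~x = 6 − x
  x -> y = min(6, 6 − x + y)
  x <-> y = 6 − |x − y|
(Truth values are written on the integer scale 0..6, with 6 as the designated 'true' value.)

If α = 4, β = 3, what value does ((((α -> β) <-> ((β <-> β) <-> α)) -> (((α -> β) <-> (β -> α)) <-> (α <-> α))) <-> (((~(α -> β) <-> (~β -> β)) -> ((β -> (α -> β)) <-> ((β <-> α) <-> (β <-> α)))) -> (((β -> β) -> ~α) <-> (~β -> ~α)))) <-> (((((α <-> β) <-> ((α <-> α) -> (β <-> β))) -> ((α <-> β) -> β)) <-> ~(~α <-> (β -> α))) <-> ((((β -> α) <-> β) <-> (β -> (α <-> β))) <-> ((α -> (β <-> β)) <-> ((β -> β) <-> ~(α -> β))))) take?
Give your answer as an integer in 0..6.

α -> β = 4 -> 3 = 5
β <-> β = 3 <-> 3 = 6
(β <-> β) <-> α = 6 <-> 4 = 4
(α -> β) <-> ((β <-> β) <-> α) = 5 <-> 4 = 5
α -> β = 4 -> 3 = 5
β -> α = 3 -> 4 = 6
(α -> β) <-> (β -> α) = 5 <-> 6 = 5
α <-> α = 4 <-> 4 = 6
((α -> β) <-> (β -> α)) <-> (α <-> α) = 5 <-> 6 = 5
((α -> β) <-> ((β <-> β) <-> α)) -> (((α -> β) <-> (β -> α)) <-> (α <-> α)) = 5 -> 5 = 6
α -> β = 4 -> 3 = 5
~(α -> β) = ~5 = 1
~β = ~3 = 3
~β -> β = 3 -> 3 = 6
~(α -> β) <-> (~β -> β) = 1 <-> 6 = 1
α -> β = 4 -> 3 = 5
β -> (α -> β) = 3 -> 5 = 6
β <-> α = 3 <-> 4 = 5
β <-> α = 3 <-> 4 = 5
(β <-> α) <-> (β <-> α) = 5 <-> 5 = 6
(β -> (α -> β)) <-> ((β <-> α) <-> (β <-> α)) = 6 <-> 6 = 6
(~(α -> β) <-> (~β -> β)) -> ((β -> (α -> β)) <-> ((β <-> α) <-> (β <-> α))) = 1 -> 6 = 6
β -> β = 3 -> 3 = 6
~α = ~4 = 2
(β -> β) -> ~α = 6 -> 2 = 2
~β = ~3 = 3
~α = ~4 = 2
~β -> ~α = 3 -> 2 = 5
((β -> β) -> ~α) <-> (~β -> ~α) = 2 <-> 5 = 3
((~(α -> β) <-> (~β -> β)) -> ((β -> (α -> β)) <-> ((β <-> α) <-> (β <-> α)))) -> (((β -> β) -> ~α) <-> (~β -> ~α)) = 6 -> 3 = 3
(((α -> β) <-> ((β <-> β) <-> α)) -> (((α -> β) <-> (β -> α)) <-> (α <-> α))) <-> (((~(α -> β) <-> (~β -> β)) -> ((β -> (α -> β)) <-> ((β <-> α) <-> (β <-> α)))) -> (((β -> β) -> ~α) <-> (~β -> ~α))) = 6 <-> 3 = 3
α <-> β = 4 <-> 3 = 5
α <-> α = 4 <-> 4 = 6
β <-> β = 3 <-> 3 = 6
(α <-> α) -> (β <-> β) = 6 -> 6 = 6
(α <-> β) <-> ((α <-> α) -> (β <-> β)) = 5 <-> 6 = 5
α <-> β = 4 <-> 3 = 5
(α <-> β) -> β = 5 -> 3 = 4
((α <-> β) <-> ((α <-> α) -> (β <-> β))) -> ((α <-> β) -> β) = 5 -> 4 = 5
~α = ~4 = 2
β -> α = 3 -> 4 = 6
~α <-> (β -> α) = 2 <-> 6 = 2
~(~α <-> (β -> α)) = ~2 = 4
(((α <-> β) <-> ((α <-> α) -> (β <-> β))) -> ((α <-> β) -> β)) <-> ~(~α <-> (β -> α)) = 5 <-> 4 = 5
β -> α = 3 -> 4 = 6
(β -> α) <-> β = 6 <-> 3 = 3
α <-> β = 4 <-> 3 = 5
β -> (α <-> β) = 3 -> 5 = 6
((β -> α) <-> β) <-> (β -> (α <-> β)) = 3 <-> 6 = 3
β <-> β = 3 <-> 3 = 6
α -> (β <-> β) = 4 -> 6 = 6
β -> β = 3 -> 3 = 6
α -> β = 4 -> 3 = 5
~(α -> β) = ~5 = 1
(β -> β) <-> ~(α -> β) = 6 <-> 1 = 1
(α -> (β <-> β)) <-> ((β -> β) <-> ~(α -> β)) = 6 <-> 1 = 1
(((β -> α) <-> β) <-> (β -> (α <-> β))) <-> ((α -> (β <-> β)) <-> ((β -> β) <-> ~(α -> β))) = 3 <-> 1 = 4
((((α <-> β) <-> ((α <-> α) -> (β <-> β))) -> ((α <-> β) -> β)) <-> ~(~α <-> (β -> α))) <-> ((((β -> α) <-> β) <-> (β -> (α <-> β))) <-> ((α -> (β <-> β)) <-> ((β -> β) <-> ~(α -> β)))) = 5 <-> 4 = 5
((((α -> β) <-> ((β <-> β) <-> α)) -> (((α -> β) <-> (β -> α)) <-> (α <-> α))) <-> (((~(α -> β) <-> (~β -> β)) -> ((β -> (α -> β)) <-> ((β <-> α) <-> (β <-> α)))) -> (((β -> β) -> ~α) <-> (~β -> ~α)))) <-> (((((α <-> β) <-> ((α <-> α) -> (β <-> β))) -> ((α <-> β) -> β)) <-> ~(~α <-> (β -> α))) <-> ((((β -> α) <-> β) <-> (β -> (α <-> β))) <-> ((α -> (β <-> β)) <-> ((β -> β) <-> ~(α -> β))))) = 3 <-> 5 = 4

4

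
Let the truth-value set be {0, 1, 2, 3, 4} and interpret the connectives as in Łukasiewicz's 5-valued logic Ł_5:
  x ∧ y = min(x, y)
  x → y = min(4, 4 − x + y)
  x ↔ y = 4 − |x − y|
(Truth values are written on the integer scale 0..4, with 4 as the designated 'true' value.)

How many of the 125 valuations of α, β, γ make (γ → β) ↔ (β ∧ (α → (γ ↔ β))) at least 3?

value 4: 35 assignments (counts)
value 3: 36 assignments (counts)
value 2: 30 assignments
value 1: 18 assignments
value 0: 6 assignments
So 71 of the 125 assignments meet the threshold.

71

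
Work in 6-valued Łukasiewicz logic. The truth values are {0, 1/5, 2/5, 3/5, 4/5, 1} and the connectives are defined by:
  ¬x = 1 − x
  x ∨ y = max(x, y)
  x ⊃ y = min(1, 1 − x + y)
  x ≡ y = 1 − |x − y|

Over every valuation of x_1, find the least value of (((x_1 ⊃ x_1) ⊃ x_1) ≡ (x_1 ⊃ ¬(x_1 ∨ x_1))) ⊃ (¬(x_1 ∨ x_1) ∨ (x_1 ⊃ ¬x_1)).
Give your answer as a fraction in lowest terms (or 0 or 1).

Take x_1 = 4/5:
x_1 ⊃ x_1 = 4/5 ⊃ 4/5 = 1
(x_1 ⊃ x_1) ⊃ x_1 = 1 ⊃ 4/5 = 4/5
x_1 ∨ x_1 = 4/5 ∨ 4/5 = 4/5
¬(x_1 ∨ x_1) = ¬4/5 = 1/5
x_1 ⊃ ¬(x_1 ∨ x_1) = 4/5 ⊃ 1/5 = 2/5
((x_1 ⊃ x_1) ⊃ x_1) ≡ (x_1 ⊃ ¬(x_1 ∨ x_1)) = 4/5 ≡ 2/5 = 3/5
x_1 ∨ x_1 = 4/5 ∨ 4/5 = 4/5
¬(x_1 ∨ x_1) = ¬4/5 = 1/5
¬x_1 = ¬4/5 = 1/5
x_1 ⊃ ¬x_1 = 4/5 ⊃ 1/5 = 2/5
¬(x_1 ∨ x_1) ∨ (x_1 ⊃ ¬x_1) = 1/5 ∨ 2/5 = 2/5
(((x_1 ⊃ x_1) ⊃ x_1) ≡ (x_1 ⊃ ¬(x_1 ∨ x_1))) ⊃ (¬(x_1 ∨ x_1) ∨ (x_1 ⊃ ¬x_1)) = 3/5 ⊃ 2/5 = 4/5
No assignment yields a value below 4/5, so this is the minimum.

4/5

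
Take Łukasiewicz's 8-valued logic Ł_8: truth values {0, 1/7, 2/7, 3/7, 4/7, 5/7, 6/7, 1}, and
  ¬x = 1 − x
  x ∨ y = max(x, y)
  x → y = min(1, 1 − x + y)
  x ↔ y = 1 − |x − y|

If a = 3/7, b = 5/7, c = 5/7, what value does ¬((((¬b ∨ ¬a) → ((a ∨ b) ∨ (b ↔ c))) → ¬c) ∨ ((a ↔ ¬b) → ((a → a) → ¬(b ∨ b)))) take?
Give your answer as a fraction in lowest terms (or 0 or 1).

¬b = ¬5/7 = 2/7
¬a = ¬3/7 = 4/7
¬b ∨ ¬a = 2/7 ∨ 4/7 = 4/7
a ∨ b = 3/7 ∨ 5/7 = 5/7
b ↔ c = 5/7 ↔ 5/7 = 1
(a ∨ b) ∨ (b ↔ c) = 5/7 ∨ 1 = 1
(¬b ∨ ¬a) → ((a ∨ b) ∨ (b ↔ c)) = 4/7 → 1 = 1
¬c = ¬5/7 = 2/7
((¬b ∨ ¬a) → ((a ∨ b) ∨ (b ↔ c))) → ¬c = 1 → 2/7 = 2/7
¬b = ¬5/7 = 2/7
a ↔ ¬b = 3/7 ↔ 2/7 = 6/7
a → a = 3/7 → 3/7 = 1
b ∨ b = 5/7 ∨ 5/7 = 5/7
¬(b ∨ b) = ¬5/7 = 2/7
(a → a) → ¬(b ∨ b) = 1 → 2/7 = 2/7
(a ↔ ¬b) → ((a → a) → ¬(b ∨ b)) = 6/7 → 2/7 = 3/7
(((¬b ∨ ¬a) → ((a ∨ b) ∨ (b ↔ c))) → ¬c) ∨ ((a ↔ ¬b) → ((a → a) → ¬(b ∨ b))) = 2/7 ∨ 3/7 = 3/7
¬((((¬b ∨ ¬a) → ((a ∨ b) ∨ (b ↔ c))) → ¬c) ∨ ((a ↔ ¬b) → ((a → a) → ¬(b ∨ b)))) = ¬3/7 = 4/7

4/7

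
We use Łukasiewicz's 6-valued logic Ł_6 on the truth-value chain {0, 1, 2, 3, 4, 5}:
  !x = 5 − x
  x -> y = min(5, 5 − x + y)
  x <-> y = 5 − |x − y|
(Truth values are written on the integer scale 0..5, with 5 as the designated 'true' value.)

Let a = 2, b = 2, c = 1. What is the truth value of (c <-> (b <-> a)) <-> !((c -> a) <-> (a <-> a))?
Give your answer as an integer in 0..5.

b <-> a = 2 <-> 2 = 5
c <-> (b <-> a) = 1 <-> 5 = 1
c -> a = 1 -> 2 = 5
a <-> a = 2 <-> 2 = 5
(c -> a) <-> (a <-> a) = 5 <-> 5 = 5
!((c -> a) <-> (a <-> a)) = !5 = 0
(c <-> (b <-> a)) <-> !((c -> a) <-> (a <-> a)) = 1 <-> 0 = 4

4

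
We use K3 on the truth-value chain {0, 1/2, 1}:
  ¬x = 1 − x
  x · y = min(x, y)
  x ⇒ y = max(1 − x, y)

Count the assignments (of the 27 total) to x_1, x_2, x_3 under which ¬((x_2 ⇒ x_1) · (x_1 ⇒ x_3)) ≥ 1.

6

value 1: 6 assignments (counts)
value 1/2: 14 assignments
value 0: 7 assignments
So 6 of the 27 assignments meet the threshold.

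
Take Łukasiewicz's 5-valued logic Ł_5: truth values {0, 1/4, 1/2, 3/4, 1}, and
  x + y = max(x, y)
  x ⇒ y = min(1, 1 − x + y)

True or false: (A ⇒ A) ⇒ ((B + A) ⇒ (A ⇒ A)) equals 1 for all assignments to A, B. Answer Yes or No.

At A = 1/2, B = 1/4, for instance:
A ⇒ A = 1/2 ⇒ 1/2 = 1
B + A = 1/4 + 1/2 = 1/2
(B + A) ⇒ (A ⇒ A) = 1/2 ⇒ 1 = 1
(A ⇒ A) ⇒ ((B + A) ⇒ (A ⇒ A)) = 1 ⇒ 1 = 1
and checking the remaining 24 assignments likewise gives ≥ 1 in every case.

Yes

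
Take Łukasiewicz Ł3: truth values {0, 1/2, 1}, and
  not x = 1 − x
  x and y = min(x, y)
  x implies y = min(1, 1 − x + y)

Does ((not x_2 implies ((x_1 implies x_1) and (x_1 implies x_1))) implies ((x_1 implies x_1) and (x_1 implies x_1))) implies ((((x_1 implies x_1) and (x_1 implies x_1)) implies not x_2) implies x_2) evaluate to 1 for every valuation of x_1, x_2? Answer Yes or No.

Counterexample: take x_1 = 0, x_2 = 0.
not x_2 = not 0 = 1
x_1 implies x_1 = 0 implies 0 = 1
x_1 implies x_1 = 0 implies 0 = 1
(x_1 implies x_1) and (x_1 implies x_1) = 1 and 1 = 1
not x_2 implies ((x_1 implies x_1) and (x_1 implies x_1)) = 1 implies 1 = 1
x_1 implies x_1 = 0 implies 0 = 1
x_1 implies x_1 = 0 implies 0 = 1
(x_1 implies x_1) and (x_1 implies x_1) = 1 and 1 = 1
(not x_2 implies ((x_1 implies x_1) and (x_1 implies x_1))) implies ((x_1 implies x_1) and (x_1 implies x_1)) = 1 implies 1 = 1
x_1 implies x_1 = 0 implies 0 = 1
x_1 implies x_1 = 0 implies 0 = 1
(x_1 implies x_1) and (x_1 implies x_1) = 1 and 1 = 1
not x_2 = not 0 = 1
((x_1 implies x_1) and (x_1 implies x_1)) implies not x_2 = 1 implies 1 = 1
(((x_1 implies x_1) and (x_1 implies x_1)) implies not x_2) implies x_2 = 1 implies 0 = 0
((not x_2 implies ((x_1 implies x_1) and (x_1 implies x_1))) implies ((x_1 implies x_1) and (x_1 implies x_1))) implies ((((x_1 implies x_1) and (x_1 implies x_1)) implies not x_2) implies x_2) = 1 implies 0 = 0
This gives 0 ≠ 1.

No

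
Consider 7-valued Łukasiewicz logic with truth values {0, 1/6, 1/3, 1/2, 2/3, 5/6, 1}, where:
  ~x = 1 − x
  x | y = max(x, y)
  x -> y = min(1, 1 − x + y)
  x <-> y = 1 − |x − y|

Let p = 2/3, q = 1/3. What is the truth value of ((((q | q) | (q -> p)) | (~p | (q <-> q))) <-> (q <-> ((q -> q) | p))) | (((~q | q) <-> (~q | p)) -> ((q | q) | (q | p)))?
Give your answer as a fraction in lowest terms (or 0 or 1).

2/3

q | q = 1/3 | 1/3 = 1/3
q -> p = 1/3 -> 2/3 = 1
(q | q) | (q -> p) = 1/3 | 1 = 1
~p = ~2/3 = 1/3
q <-> q = 1/3 <-> 1/3 = 1
~p | (q <-> q) = 1/3 | 1 = 1
((q | q) | (q -> p)) | (~p | (q <-> q)) = 1 | 1 = 1
q -> q = 1/3 -> 1/3 = 1
(q -> q) | p = 1 | 2/3 = 1
q <-> ((q -> q) | p) = 1/3 <-> 1 = 1/3
(((q | q) | (q -> p)) | (~p | (q <-> q))) <-> (q <-> ((q -> q) | p)) = 1 <-> 1/3 = 1/3
~q = ~1/3 = 2/3
~q | q = 2/3 | 1/3 = 2/3
~q = ~1/3 = 2/3
~q | p = 2/3 | 2/3 = 2/3
(~q | q) <-> (~q | p) = 2/3 <-> 2/3 = 1
q | q = 1/3 | 1/3 = 1/3
q | p = 1/3 | 2/3 = 2/3
(q | q) | (q | p) = 1/3 | 2/3 = 2/3
((~q | q) <-> (~q | p)) -> ((q | q) | (q | p)) = 1 -> 2/3 = 2/3
((((q | q) | (q -> p)) | (~p | (q <-> q))) <-> (q <-> ((q -> q) | p))) | (((~q | q) <-> (~q | p)) -> ((q | q) | (q | p))) = 1/3 | 2/3 = 2/3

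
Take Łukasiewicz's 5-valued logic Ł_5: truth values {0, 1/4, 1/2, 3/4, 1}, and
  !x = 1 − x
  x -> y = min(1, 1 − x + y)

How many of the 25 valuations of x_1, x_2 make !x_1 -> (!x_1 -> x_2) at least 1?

19

value 1: 19 assignments (counts)
value 3/4: 2 assignments
value 1/2: 2 assignments
value 1/4: 1 assignment
value 0: 1 assignment
So 19 of the 25 assignments meet the threshold.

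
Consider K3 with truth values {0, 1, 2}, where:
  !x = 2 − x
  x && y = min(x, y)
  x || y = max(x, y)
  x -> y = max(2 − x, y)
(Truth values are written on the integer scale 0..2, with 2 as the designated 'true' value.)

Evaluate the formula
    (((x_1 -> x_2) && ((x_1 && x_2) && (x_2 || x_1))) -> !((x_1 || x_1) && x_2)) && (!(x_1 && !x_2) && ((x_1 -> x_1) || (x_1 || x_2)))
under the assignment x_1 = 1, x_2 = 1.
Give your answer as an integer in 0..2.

x_1 -> x_2 = 1 -> 1 = 1
x_1 && x_2 = 1 && 1 = 1
x_2 || x_1 = 1 || 1 = 1
(x_1 && x_2) && (x_2 || x_1) = 1 && 1 = 1
(x_1 -> x_2) && ((x_1 && x_2) && (x_2 || x_1)) = 1 && 1 = 1
x_1 || x_1 = 1 || 1 = 1
(x_1 || x_1) && x_2 = 1 && 1 = 1
!((x_1 || x_1) && x_2) = !1 = 1
((x_1 -> x_2) && ((x_1 && x_2) && (x_2 || x_1))) -> !((x_1 || x_1) && x_2) = 1 -> 1 = 1
!x_2 = !1 = 1
x_1 && !x_2 = 1 && 1 = 1
!(x_1 && !x_2) = !1 = 1
x_1 -> x_1 = 1 -> 1 = 1
x_1 || x_2 = 1 || 1 = 1
(x_1 -> x_1) || (x_1 || x_2) = 1 || 1 = 1
!(x_1 && !x_2) && ((x_1 -> x_1) || (x_1 || x_2)) = 1 && 1 = 1
(((x_1 -> x_2) && ((x_1 && x_2) && (x_2 || x_1))) -> !((x_1 || x_1) && x_2)) && (!(x_1 && !x_2) && ((x_1 -> x_1) || (x_1 || x_2))) = 1 && 1 = 1

1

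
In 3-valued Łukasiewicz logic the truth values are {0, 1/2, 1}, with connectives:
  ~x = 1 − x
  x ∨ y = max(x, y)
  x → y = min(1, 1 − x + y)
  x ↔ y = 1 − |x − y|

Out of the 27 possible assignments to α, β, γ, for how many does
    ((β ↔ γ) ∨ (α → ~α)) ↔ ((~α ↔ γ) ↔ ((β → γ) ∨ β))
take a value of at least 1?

12

value 1: 12 assignments (counts)
value 1/2: 11 assignments
value 0: 4 assignments
So 12 of the 27 assignments meet the threshold.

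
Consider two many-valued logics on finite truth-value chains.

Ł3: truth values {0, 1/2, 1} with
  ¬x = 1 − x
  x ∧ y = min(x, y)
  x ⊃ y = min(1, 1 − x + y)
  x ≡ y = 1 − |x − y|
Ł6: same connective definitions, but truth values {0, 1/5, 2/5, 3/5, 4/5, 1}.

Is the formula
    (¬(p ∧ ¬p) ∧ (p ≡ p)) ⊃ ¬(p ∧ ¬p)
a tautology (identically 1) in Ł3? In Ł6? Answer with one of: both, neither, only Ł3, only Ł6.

In Ł3: every assignment gives 1 — tautology.
In Ł6: every assignment gives 1 — tautology.

both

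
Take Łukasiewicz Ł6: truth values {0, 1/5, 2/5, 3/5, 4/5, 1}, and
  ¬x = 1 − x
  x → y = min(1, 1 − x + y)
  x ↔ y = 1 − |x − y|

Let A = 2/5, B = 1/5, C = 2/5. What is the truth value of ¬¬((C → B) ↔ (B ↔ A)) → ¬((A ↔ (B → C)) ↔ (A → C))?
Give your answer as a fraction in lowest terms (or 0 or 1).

3/5

C → B = 2/5 → 1/5 = 4/5
B ↔ A = 1/5 ↔ 2/5 = 4/5
(C → B) ↔ (B ↔ A) = 4/5 ↔ 4/5 = 1
¬((C → B) ↔ (B ↔ A)) = ¬1 = 0
¬¬((C → B) ↔ (B ↔ A)) = ¬0 = 1
B → C = 1/5 → 2/5 = 1
A ↔ (B → C) = 2/5 ↔ 1 = 2/5
A → C = 2/5 → 2/5 = 1
(A ↔ (B → C)) ↔ (A → C) = 2/5 ↔ 1 = 2/5
¬((A ↔ (B → C)) ↔ (A → C)) = ¬2/5 = 3/5
¬¬((C → B) ↔ (B ↔ A)) → ¬((A ↔ (B → C)) ↔ (A → C)) = 1 → 3/5 = 3/5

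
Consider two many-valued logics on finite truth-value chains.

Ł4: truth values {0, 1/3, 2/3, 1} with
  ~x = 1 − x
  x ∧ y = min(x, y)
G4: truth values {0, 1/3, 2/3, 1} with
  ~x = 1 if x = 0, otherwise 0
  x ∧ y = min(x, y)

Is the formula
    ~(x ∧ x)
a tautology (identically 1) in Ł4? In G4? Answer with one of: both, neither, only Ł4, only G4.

In Ł4: at x = 1/3 the value is 2/3 — not a tautology.
In G4: at x = 1/3 the value is 0 — not a tautology.

neither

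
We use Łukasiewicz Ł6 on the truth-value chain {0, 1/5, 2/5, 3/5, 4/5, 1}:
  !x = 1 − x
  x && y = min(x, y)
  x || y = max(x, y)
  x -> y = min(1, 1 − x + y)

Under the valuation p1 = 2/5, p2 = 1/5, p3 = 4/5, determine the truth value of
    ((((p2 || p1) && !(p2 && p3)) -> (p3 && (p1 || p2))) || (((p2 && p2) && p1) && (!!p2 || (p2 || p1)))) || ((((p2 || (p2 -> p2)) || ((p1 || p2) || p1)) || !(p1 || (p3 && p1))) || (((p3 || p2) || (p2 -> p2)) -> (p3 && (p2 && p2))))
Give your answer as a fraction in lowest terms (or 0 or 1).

1

p2 || p1 = 1/5 || 2/5 = 2/5
p2 && p3 = 1/5 && 4/5 = 1/5
!(p2 && p3) = !1/5 = 4/5
(p2 || p1) && !(p2 && p3) = 2/5 && 4/5 = 2/5
p1 || p2 = 2/5 || 1/5 = 2/5
p3 && (p1 || p2) = 4/5 && 2/5 = 2/5
((p2 || p1) && !(p2 && p3)) -> (p3 && (p1 || p2)) = 2/5 -> 2/5 = 1
p2 && p2 = 1/5 && 1/5 = 1/5
(p2 && p2) && p1 = 1/5 && 2/5 = 1/5
!p2 = !1/5 = 4/5
!!p2 = !4/5 = 1/5
p2 || p1 = 1/5 || 2/5 = 2/5
!!p2 || (p2 || p1) = 1/5 || 2/5 = 2/5
((p2 && p2) && p1) && (!!p2 || (p2 || p1)) = 1/5 && 2/5 = 1/5
(((p2 || p1) && !(p2 && p3)) -> (p3 && (p1 || p2))) || (((p2 && p2) && p1) && (!!p2 || (p2 || p1))) = 1 || 1/5 = 1
p2 -> p2 = 1/5 -> 1/5 = 1
p2 || (p2 -> p2) = 1/5 || 1 = 1
p1 || p2 = 2/5 || 1/5 = 2/5
(p1 || p2) || p1 = 2/5 || 2/5 = 2/5
(p2 || (p2 -> p2)) || ((p1 || p2) || p1) = 1 || 2/5 = 1
p3 && p1 = 4/5 && 2/5 = 2/5
p1 || (p3 && p1) = 2/5 || 2/5 = 2/5
!(p1 || (p3 && p1)) = !2/5 = 3/5
((p2 || (p2 -> p2)) || ((p1 || p2) || p1)) || !(p1 || (p3 && p1)) = 1 || 3/5 = 1
p3 || p2 = 4/5 || 1/5 = 4/5
p2 -> p2 = 1/5 -> 1/5 = 1
(p3 || p2) || (p2 -> p2) = 4/5 || 1 = 1
p2 && p2 = 1/5 && 1/5 = 1/5
p3 && (p2 && p2) = 4/5 && 1/5 = 1/5
((p3 || p2) || (p2 -> p2)) -> (p3 && (p2 && p2)) = 1 -> 1/5 = 1/5
(((p2 || (p2 -> p2)) || ((p1 || p2) || p1)) || !(p1 || (p3 && p1))) || (((p3 || p2) || (p2 -> p2)) -> (p3 && (p2 && p2))) = 1 || 1/5 = 1
((((p2 || p1) && !(p2 && p3)) -> (p3 && (p1 || p2))) || (((p2 && p2) && p1) && (!!p2 || (p2 || p1)))) || ((((p2 || (p2 -> p2)) || ((p1 || p2) || p1)) || !(p1 || (p3 && p1))) || (((p3 || p2) || (p2 -> p2)) -> (p3 && (p2 && p2)))) = 1 || 1 = 1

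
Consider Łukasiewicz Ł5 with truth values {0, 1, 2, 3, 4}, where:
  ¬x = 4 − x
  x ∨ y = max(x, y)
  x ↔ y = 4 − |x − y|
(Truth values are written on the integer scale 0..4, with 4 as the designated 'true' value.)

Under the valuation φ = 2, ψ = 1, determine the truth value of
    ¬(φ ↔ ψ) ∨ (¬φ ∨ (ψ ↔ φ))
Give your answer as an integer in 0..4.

3

φ ↔ ψ = 2 ↔ 1 = 3
¬(φ ↔ ψ) = ¬3 = 1
¬φ = ¬2 = 2
ψ ↔ φ = 1 ↔ 2 = 3
¬φ ∨ (ψ ↔ φ) = 2 ∨ 3 = 3
¬(φ ↔ ψ) ∨ (¬φ ∨ (ψ ↔ φ)) = 1 ∨ 3 = 3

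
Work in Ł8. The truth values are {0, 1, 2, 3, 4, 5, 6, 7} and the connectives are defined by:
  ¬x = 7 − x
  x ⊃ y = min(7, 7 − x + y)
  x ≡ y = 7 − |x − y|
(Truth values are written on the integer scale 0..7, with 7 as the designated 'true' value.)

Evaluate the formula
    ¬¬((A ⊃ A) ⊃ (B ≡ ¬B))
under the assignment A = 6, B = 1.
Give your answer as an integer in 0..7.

2

A ⊃ A = 6 ⊃ 6 = 7
¬B = ¬1 = 6
B ≡ ¬B = 1 ≡ 6 = 2
(A ⊃ A) ⊃ (B ≡ ¬B) = 7 ⊃ 2 = 2
¬((A ⊃ A) ⊃ (B ≡ ¬B)) = ¬2 = 5
¬¬((A ⊃ A) ⊃ (B ≡ ¬B)) = ¬5 = 2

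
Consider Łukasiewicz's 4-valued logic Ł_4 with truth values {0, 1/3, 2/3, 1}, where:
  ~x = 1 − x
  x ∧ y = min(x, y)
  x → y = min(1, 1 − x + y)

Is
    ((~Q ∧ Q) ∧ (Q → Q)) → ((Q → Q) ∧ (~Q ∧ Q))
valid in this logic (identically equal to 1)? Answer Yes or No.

Q = 0 ↦ 1
Q = 1/3 ↦ 1
Q = 2/3 ↦ 1
Q = 1 ↦ 1
Every assignment gives a value ≥ 1.

Yes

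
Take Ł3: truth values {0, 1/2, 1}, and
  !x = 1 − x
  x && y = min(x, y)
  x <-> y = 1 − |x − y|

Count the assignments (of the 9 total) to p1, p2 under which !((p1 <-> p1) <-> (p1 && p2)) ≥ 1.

5

p1 = 0, p2 = 0 ↦ 1  ≥
p1 = 0, p2 = 1/2 ↦ 1  ≥
p1 = 0, p2 = 1 ↦ 1  ≥
p1 = 1/2, p2 = 0 ↦ 1  ≥
p1 = 1/2, p2 = 1/2 ↦ 1/2  <
p1 = 1/2, p2 = 1 ↦ 1/2  <
p1 = 1, p2 = 0 ↦ 1  ≥
p1 = 1, p2 = 1/2 ↦ 1/2  <
p1 = 1, p2 = 1 ↦ 0  <
So 5 of the 9 assignments meet the threshold.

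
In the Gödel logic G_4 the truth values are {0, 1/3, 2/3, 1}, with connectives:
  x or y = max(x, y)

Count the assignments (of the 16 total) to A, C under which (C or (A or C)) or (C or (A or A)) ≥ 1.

A = 0, C = 0 ↦ 0  <
A = 0, C = 1/3 ↦ 1/3  <
A = 0, C = 2/3 ↦ 2/3  <
A = 0, C = 1 ↦ 1  ≥
A = 1/3, C = 0 ↦ 1/3  <
A = 1/3, C = 1/3 ↦ 1/3  <
A = 1/3, C = 2/3 ↦ 2/3  <
A = 1/3, C = 1 ↦ 1  ≥
A = 2/3, C = 0 ↦ 2/3  <
A = 2/3, C = 1/3 ↦ 2/3  <
A = 2/3, C = 2/3 ↦ 2/3  <
A = 2/3, C = 1 ↦ 1  ≥
A = 1, C = 0 ↦ 1  ≥
A = 1, C = 1/3 ↦ 1  ≥
A = 1, C = 2/3 ↦ 1  ≥
A = 1, C = 1 ↦ 1  ≥
So 7 of the 16 assignments meet the threshold.

7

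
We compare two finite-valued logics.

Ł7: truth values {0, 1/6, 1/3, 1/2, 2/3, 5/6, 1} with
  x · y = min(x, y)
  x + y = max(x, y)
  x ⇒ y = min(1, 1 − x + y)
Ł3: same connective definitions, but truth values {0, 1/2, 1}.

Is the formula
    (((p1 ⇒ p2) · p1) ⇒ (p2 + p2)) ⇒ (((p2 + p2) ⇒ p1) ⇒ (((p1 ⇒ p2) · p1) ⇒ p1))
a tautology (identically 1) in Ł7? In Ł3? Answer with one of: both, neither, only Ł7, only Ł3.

both

In Ł7: every assignment gives 1 — tautology.
In Ł3: every assignment gives 1 — tautology.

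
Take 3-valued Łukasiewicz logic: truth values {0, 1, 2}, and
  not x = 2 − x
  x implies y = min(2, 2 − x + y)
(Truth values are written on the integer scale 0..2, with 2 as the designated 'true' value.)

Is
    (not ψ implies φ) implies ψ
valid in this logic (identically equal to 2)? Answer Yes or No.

Counterexample: take φ = 1, ψ = 0.
not ψ = not 0 = 2
not ψ implies φ = 2 implies 1 = 1
(not ψ implies φ) implies ψ = 1 implies 0 = 1
This gives 1 ≠ 2.

No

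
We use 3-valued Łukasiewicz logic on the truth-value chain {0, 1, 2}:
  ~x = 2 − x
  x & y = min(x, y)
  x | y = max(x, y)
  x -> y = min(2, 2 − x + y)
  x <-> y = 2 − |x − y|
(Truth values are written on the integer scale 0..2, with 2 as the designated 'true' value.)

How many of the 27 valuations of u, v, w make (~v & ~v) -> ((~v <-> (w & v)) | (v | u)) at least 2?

21

value 2: 21 assignments (counts)
value 1: 3 assignments
value 0: 3 assignments
So 21 of the 27 assignments meet the threshold.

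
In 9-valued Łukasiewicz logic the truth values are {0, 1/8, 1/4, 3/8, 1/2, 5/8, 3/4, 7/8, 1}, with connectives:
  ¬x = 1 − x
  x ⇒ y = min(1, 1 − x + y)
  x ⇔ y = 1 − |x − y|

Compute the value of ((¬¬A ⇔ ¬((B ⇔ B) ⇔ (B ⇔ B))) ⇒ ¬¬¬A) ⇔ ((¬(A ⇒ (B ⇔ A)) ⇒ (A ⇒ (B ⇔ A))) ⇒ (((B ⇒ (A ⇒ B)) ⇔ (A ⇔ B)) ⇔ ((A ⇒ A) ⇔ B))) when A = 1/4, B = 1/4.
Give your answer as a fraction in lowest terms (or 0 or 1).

1/4

¬A = ¬1/4 = 3/4
¬¬A = ¬3/4 = 1/4
B ⇔ B = 1/4 ⇔ 1/4 = 1
B ⇔ B = 1/4 ⇔ 1/4 = 1
(B ⇔ B) ⇔ (B ⇔ B) = 1 ⇔ 1 = 1
¬((B ⇔ B) ⇔ (B ⇔ B)) = ¬1 = 0
¬¬A ⇔ ¬((B ⇔ B) ⇔ (B ⇔ B)) = 1/4 ⇔ 0 = 3/4
¬A = ¬1/4 = 3/4
¬¬A = ¬3/4 = 1/4
¬¬¬A = ¬1/4 = 3/4
(¬¬A ⇔ ¬((B ⇔ B) ⇔ (B ⇔ B))) ⇒ ¬¬¬A = 3/4 ⇒ 3/4 = 1
B ⇔ A = 1/4 ⇔ 1/4 = 1
A ⇒ (B ⇔ A) = 1/4 ⇒ 1 = 1
¬(A ⇒ (B ⇔ A)) = ¬1 = 0
B ⇔ A = 1/4 ⇔ 1/4 = 1
A ⇒ (B ⇔ A) = 1/4 ⇒ 1 = 1
¬(A ⇒ (B ⇔ A)) ⇒ (A ⇒ (B ⇔ A)) = 0 ⇒ 1 = 1
A ⇒ B = 1/4 ⇒ 1/4 = 1
B ⇒ (A ⇒ B) = 1/4 ⇒ 1 = 1
A ⇔ B = 1/4 ⇔ 1/4 = 1
(B ⇒ (A ⇒ B)) ⇔ (A ⇔ B) = 1 ⇔ 1 = 1
A ⇒ A = 1/4 ⇒ 1/4 = 1
(A ⇒ A) ⇔ B = 1 ⇔ 1/4 = 1/4
((B ⇒ (A ⇒ B)) ⇔ (A ⇔ B)) ⇔ ((A ⇒ A) ⇔ B) = 1 ⇔ 1/4 = 1/4
(¬(A ⇒ (B ⇔ A)) ⇒ (A ⇒ (B ⇔ A))) ⇒ (((B ⇒ (A ⇒ B)) ⇔ (A ⇔ B)) ⇔ ((A ⇒ A) ⇔ B)) = 1 ⇒ 1/4 = 1/4
((¬¬A ⇔ ¬((B ⇔ B) ⇔ (B ⇔ B))) ⇒ ¬¬¬A) ⇔ ((¬(A ⇒ (B ⇔ A)) ⇒ (A ⇒ (B ⇔ A))) ⇒ (((B ⇒ (A ⇒ B)) ⇔ (A ⇔ B)) ⇔ ((A ⇒ A) ⇔ B))) = 1 ⇔ 1/4 = 1/4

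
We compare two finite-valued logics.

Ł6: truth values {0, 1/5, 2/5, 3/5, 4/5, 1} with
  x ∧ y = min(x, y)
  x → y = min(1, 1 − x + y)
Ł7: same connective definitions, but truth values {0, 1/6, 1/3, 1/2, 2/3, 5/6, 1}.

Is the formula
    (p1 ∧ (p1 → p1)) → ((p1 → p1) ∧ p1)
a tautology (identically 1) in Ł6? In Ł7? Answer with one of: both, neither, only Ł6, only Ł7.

both

In Ł6: every assignment gives 1 — tautology.
In Ł7: every assignment gives 1 — tautology.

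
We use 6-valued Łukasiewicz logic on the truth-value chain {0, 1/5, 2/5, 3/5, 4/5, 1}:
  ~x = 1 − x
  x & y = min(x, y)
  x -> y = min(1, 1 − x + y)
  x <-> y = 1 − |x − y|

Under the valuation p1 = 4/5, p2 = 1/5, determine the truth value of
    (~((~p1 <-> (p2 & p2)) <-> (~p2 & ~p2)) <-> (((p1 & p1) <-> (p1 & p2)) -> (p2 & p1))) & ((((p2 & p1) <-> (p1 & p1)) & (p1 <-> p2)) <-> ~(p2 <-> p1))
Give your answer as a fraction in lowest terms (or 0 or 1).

2/5

~p1 = ~4/5 = 1/5
p2 & p2 = 1/5 & 1/5 = 1/5
~p1 <-> (p2 & p2) = 1/5 <-> 1/5 = 1
~p2 = ~1/5 = 4/5
~p2 = ~1/5 = 4/5
~p2 & ~p2 = 4/5 & 4/5 = 4/5
(~p1 <-> (p2 & p2)) <-> (~p2 & ~p2) = 1 <-> 4/5 = 4/5
~((~p1 <-> (p2 & p2)) <-> (~p2 & ~p2)) = ~4/5 = 1/5
p1 & p1 = 4/5 & 4/5 = 4/5
p1 & p2 = 4/5 & 1/5 = 1/5
(p1 & p1) <-> (p1 & p2) = 4/5 <-> 1/5 = 2/5
p2 & p1 = 1/5 & 4/5 = 1/5
((p1 & p1) <-> (p1 & p2)) -> (p2 & p1) = 2/5 -> 1/5 = 4/5
~((~p1 <-> (p2 & p2)) <-> (~p2 & ~p2)) <-> (((p1 & p1) <-> (p1 & p2)) -> (p2 & p1)) = 1/5 <-> 4/5 = 2/5
p2 & p1 = 1/5 & 4/5 = 1/5
p1 & p1 = 4/5 & 4/5 = 4/5
(p2 & p1) <-> (p1 & p1) = 1/5 <-> 4/5 = 2/5
p1 <-> p2 = 4/5 <-> 1/5 = 2/5
((p2 & p1) <-> (p1 & p1)) & (p1 <-> p2) = 2/5 & 2/5 = 2/5
p2 <-> p1 = 1/5 <-> 4/5 = 2/5
~(p2 <-> p1) = ~2/5 = 3/5
(((p2 & p1) <-> (p1 & p1)) & (p1 <-> p2)) <-> ~(p2 <-> p1) = 2/5 <-> 3/5 = 4/5
(~((~p1 <-> (p2 & p2)) <-> (~p2 & ~p2)) <-> (((p1 & p1) <-> (p1 & p2)) -> (p2 & p1))) & ((((p2 & p1) <-> (p1 & p1)) & (p1 <-> p2)) <-> ~(p2 <-> p1)) = 2/5 & 4/5 = 2/5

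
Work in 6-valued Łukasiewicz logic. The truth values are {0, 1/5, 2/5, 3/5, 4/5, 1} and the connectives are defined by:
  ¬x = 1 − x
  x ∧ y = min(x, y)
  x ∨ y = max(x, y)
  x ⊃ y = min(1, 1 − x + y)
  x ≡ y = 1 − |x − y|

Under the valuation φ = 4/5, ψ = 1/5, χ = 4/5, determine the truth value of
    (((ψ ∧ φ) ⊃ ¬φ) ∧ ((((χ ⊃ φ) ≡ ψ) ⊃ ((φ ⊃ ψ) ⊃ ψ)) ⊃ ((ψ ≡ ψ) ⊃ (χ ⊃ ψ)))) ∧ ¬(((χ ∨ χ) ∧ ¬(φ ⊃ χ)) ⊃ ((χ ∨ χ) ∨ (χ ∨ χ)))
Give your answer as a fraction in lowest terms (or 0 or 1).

ψ ∧ φ = 1/5 ∧ 4/5 = 1/5
¬φ = ¬4/5 = 1/5
(ψ ∧ φ) ⊃ ¬φ = 1/5 ⊃ 1/5 = 1
χ ⊃ φ = 4/5 ⊃ 4/5 = 1
(χ ⊃ φ) ≡ ψ = 1 ≡ 1/5 = 1/5
φ ⊃ ψ = 4/5 ⊃ 1/5 = 2/5
(φ ⊃ ψ) ⊃ ψ = 2/5 ⊃ 1/5 = 4/5
((χ ⊃ φ) ≡ ψ) ⊃ ((φ ⊃ ψ) ⊃ ψ) = 1/5 ⊃ 4/5 = 1
ψ ≡ ψ = 1/5 ≡ 1/5 = 1
χ ⊃ ψ = 4/5 ⊃ 1/5 = 2/5
(ψ ≡ ψ) ⊃ (χ ⊃ ψ) = 1 ⊃ 2/5 = 2/5
(((χ ⊃ φ) ≡ ψ) ⊃ ((φ ⊃ ψ) ⊃ ψ)) ⊃ ((ψ ≡ ψ) ⊃ (χ ⊃ ψ)) = 1 ⊃ 2/5 = 2/5
((ψ ∧ φ) ⊃ ¬φ) ∧ ((((χ ⊃ φ) ≡ ψ) ⊃ ((φ ⊃ ψ) ⊃ ψ)) ⊃ ((ψ ≡ ψ) ⊃ (χ ⊃ ψ))) = 1 ∧ 2/5 = 2/5
χ ∨ χ = 4/5 ∨ 4/5 = 4/5
φ ⊃ χ = 4/5 ⊃ 4/5 = 1
¬(φ ⊃ χ) = ¬1 = 0
(χ ∨ χ) ∧ ¬(φ ⊃ χ) = 4/5 ∧ 0 = 0
χ ∨ χ = 4/5 ∨ 4/5 = 4/5
χ ∨ χ = 4/5 ∨ 4/5 = 4/5
(χ ∨ χ) ∨ (χ ∨ χ) = 4/5 ∨ 4/5 = 4/5
((χ ∨ χ) ∧ ¬(φ ⊃ χ)) ⊃ ((χ ∨ χ) ∨ (χ ∨ χ)) = 0 ⊃ 4/5 = 1
¬(((χ ∨ χ) ∧ ¬(φ ⊃ χ)) ⊃ ((χ ∨ χ) ∨ (χ ∨ χ))) = ¬1 = 0
(((ψ ∧ φ) ⊃ ¬φ) ∧ ((((χ ⊃ φ) ≡ ψ) ⊃ ((φ ⊃ ψ) ⊃ ψ)) ⊃ ((ψ ≡ ψ) ⊃ (χ ⊃ ψ)))) ∧ ¬(((χ ∨ χ) ∧ ¬(φ ⊃ χ)) ⊃ ((χ ∨ χ) ∨ (χ ∨ χ))) = 2/5 ∧ 0 = 0

0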